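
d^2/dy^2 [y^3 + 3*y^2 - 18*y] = 6*y + 6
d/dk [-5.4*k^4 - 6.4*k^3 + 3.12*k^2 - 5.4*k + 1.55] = -21.6*k^3 - 19.2*k^2 + 6.24*k - 5.4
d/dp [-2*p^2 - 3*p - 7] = -4*p - 3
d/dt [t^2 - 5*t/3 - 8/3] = 2*t - 5/3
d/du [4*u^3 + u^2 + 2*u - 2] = 12*u^2 + 2*u + 2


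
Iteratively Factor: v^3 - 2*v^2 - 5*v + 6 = (v + 2)*(v^2 - 4*v + 3) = (v - 1)*(v + 2)*(v - 3)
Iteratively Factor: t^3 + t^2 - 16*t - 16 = (t + 4)*(t^2 - 3*t - 4) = (t - 4)*(t + 4)*(t + 1)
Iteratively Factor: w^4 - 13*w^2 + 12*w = (w + 4)*(w^3 - 4*w^2 + 3*w) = (w - 1)*(w + 4)*(w^2 - 3*w) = (w - 3)*(w - 1)*(w + 4)*(w)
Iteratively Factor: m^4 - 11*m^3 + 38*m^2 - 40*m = (m - 4)*(m^3 - 7*m^2 + 10*m) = (m - 5)*(m - 4)*(m^2 - 2*m) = m*(m - 5)*(m - 4)*(m - 2)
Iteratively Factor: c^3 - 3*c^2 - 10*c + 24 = (c - 2)*(c^2 - c - 12) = (c - 4)*(c - 2)*(c + 3)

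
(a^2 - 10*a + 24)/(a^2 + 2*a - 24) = (a - 6)/(a + 6)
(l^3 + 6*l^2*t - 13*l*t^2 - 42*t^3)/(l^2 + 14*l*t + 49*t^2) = (l^2 - l*t - 6*t^2)/(l + 7*t)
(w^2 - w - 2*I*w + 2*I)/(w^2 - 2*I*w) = (w - 1)/w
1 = 1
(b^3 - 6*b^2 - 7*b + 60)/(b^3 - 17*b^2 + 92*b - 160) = (b + 3)/(b - 8)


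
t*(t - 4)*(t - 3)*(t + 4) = t^4 - 3*t^3 - 16*t^2 + 48*t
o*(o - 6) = o^2 - 6*o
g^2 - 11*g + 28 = (g - 7)*(g - 4)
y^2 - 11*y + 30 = (y - 6)*(y - 5)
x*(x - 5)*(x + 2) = x^3 - 3*x^2 - 10*x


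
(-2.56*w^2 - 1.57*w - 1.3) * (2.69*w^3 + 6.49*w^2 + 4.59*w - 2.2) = -6.8864*w^5 - 20.8377*w^4 - 25.4367*w^3 - 10.0113*w^2 - 2.513*w + 2.86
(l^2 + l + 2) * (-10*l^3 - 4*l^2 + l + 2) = -10*l^5 - 14*l^4 - 23*l^3 - 5*l^2 + 4*l + 4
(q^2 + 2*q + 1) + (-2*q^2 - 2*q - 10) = -q^2 - 9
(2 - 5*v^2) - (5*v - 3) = -5*v^2 - 5*v + 5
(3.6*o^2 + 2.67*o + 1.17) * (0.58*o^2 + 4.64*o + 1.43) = 2.088*o^4 + 18.2526*o^3 + 18.2154*o^2 + 9.2469*o + 1.6731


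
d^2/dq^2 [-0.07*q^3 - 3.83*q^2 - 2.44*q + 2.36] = -0.42*q - 7.66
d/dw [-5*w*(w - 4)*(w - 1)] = -15*w^2 + 50*w - 20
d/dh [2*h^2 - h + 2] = 4*h - 1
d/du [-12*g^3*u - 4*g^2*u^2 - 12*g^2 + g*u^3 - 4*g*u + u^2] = -12*g^3 - 8*g^2*u + 3*g*u^2 - 4*g + 2*u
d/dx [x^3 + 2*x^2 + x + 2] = 3*x^2 + 4*x + 1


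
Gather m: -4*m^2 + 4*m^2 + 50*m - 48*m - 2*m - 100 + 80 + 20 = 0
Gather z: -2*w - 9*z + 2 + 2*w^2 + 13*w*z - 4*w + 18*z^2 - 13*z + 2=2*w^2 - 6*w + 18*z^2 + z*(13*w - 22) + 4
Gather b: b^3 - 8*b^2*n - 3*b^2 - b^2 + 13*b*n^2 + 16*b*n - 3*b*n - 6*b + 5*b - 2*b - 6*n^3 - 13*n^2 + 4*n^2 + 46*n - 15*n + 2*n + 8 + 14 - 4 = b^3 + b^2*(-8*n - 4) + b*(13*n^2 + 13*n - 3) - 6*n^3 - 9*n^2 + 33*n + 18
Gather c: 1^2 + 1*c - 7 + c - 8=2*c - 14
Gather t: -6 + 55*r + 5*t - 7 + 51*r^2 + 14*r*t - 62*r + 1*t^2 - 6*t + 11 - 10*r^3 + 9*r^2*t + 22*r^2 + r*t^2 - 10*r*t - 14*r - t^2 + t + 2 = -10*r^3 + 73*r^2 + r*t^2 - 21*r + t*(9*r^2 + 4*r)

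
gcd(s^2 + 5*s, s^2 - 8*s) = s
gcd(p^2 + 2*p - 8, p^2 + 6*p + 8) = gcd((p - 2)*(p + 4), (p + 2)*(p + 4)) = p + 4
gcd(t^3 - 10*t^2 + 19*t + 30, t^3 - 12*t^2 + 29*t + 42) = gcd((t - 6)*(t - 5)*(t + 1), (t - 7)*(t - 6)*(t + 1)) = t^2 - 5*t - 6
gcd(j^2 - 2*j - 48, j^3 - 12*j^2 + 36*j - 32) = j - 8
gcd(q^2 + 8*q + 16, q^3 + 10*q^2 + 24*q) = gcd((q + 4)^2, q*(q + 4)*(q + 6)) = q + 4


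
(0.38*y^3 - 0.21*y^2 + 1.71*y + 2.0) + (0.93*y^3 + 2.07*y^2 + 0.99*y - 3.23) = 1.31*y^3 + 1.86*y^2 + 2.7*y - 1.23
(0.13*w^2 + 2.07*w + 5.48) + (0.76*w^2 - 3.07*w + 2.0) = 0.89*w^2 - 1.0*w + 7.48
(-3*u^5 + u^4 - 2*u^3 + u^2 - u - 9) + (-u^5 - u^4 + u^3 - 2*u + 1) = -4*u^5 - u^3 + u^2 - 3*u - 8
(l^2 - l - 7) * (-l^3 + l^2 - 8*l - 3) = -l^5 + 2*l^4 - 2*l^3 - 2*l^2 + 59*l + 21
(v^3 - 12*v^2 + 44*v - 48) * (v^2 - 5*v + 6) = v^5 - 17*v^4 + 110*v^3 - 340*v^2 + 504*v - 288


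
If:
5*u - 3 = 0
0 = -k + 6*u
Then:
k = 18/5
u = 3/5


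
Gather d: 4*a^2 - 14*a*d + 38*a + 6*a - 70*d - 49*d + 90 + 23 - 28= 4*a^2 + 44*a + d*(-14*a - 119) + 85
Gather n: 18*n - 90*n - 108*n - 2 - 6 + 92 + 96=180 - 180*n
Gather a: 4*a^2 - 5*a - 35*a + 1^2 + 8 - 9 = 4*a^2 - 40*a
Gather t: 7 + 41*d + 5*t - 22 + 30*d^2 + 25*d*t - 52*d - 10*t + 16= 30*d^2 - 11*d + t*(25*d - 5) + 1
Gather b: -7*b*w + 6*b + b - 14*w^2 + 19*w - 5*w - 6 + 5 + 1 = b*(7 - 7*w) - 14*w^2 + 14*w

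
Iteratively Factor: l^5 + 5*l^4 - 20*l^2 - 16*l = (l - 2)*(l^4 + 7*l^3 + 14*l^2 + 8*l) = l*(l - 2)*(l^3 + 7*l^2 + 14*l + 8) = l*(l - 2)*(l + 1)*(l^2 + 6*l + 8) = l*(l - 2)*(l + 1)*(l + 4)*(l + 2)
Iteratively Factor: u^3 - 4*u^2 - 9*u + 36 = (u - 4)*(u^2 - 9) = (u - 4)*(u - 3)*(u + 3)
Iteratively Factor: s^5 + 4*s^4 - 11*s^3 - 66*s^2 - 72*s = (s)*(s^4 + 4*s^3 - 11*s^2 - 66*s - 72) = s*(s + 3)*(s^3 + s^2 - 14*s - 24) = s*(s - 4)*(s + 3)*(s^2 + 5*s + 6) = s*(s - 4)*(s + 3)^2*(s + 2)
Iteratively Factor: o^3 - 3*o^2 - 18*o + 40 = (o + 4)*(o^2 - 7*o + 10) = (o - 5)*(o + 4)*(o - 2)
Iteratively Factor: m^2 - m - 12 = (m + 3)*(m - 4)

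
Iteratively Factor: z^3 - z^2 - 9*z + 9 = (z - 1)*(z^2 - 9) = (z - 1)*(z + 3)*(z - 3)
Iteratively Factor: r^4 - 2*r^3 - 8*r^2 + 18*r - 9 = (r - 1)*(r^3 - r^2 - 9*r + 9) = (r - 3)*(r - 1)*(r^2 + 2*r - 3) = (r - 3)*(r - 1)*(r + 3)*(r - 1)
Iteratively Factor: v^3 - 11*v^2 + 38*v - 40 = (v - 4)*(v^2 - 7*v + 10) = (v - 5)*(v - 4)*(v - 2)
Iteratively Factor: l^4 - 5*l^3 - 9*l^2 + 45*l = (l - 5)*(l^3 - 9*l) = (l - 5)*(l - 3)*(l^2 + 3*l) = (l - 5)*(l - 3)*(l + 3)*(l)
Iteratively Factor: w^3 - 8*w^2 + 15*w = (w - 5)*(w^2 - 3*w) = w*(w - 5)*(w - 3)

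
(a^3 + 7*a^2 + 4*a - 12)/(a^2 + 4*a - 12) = (a^2 + a - 2)/(a - 2)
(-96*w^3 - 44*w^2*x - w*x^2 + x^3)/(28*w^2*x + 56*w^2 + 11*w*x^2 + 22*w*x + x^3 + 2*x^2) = (-24*w^2 - 5*w*x + x^2)/(7*w*x + 14*w + x^2 + 2*x)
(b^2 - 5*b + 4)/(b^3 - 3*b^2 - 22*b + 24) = (b - 4)/(b^2 - 2*b - 24)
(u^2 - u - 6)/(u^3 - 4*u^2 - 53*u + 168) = (u + 2)/(u^2 - u - 56)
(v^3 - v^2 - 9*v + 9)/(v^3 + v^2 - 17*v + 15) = (v + 3)/(v + 5)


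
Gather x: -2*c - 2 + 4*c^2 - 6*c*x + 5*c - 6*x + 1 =4*c^2 + 3*c + x*(-6*c - 6) - 1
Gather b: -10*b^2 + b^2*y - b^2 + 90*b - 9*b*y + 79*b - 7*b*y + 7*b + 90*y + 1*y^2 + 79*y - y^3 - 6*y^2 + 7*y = b^2*(y - 11) + b*(176 - 16*y) - y^3 - 5*y^2 + 176*y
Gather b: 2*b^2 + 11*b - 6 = 2*b^2 + 11*b - 6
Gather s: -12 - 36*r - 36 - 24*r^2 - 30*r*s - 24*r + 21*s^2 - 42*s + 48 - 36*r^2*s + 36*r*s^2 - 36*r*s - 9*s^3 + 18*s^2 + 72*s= -24*r^2 - 60*r - 9*s^3 + s^2*(36*r + 39) + s*(-36*r^2 - 66*r + 30)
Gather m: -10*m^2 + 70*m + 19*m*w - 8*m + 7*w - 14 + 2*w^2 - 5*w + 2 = -10*m^2 + m*(19*w + 62) + 2*w^2 + 2*w - 12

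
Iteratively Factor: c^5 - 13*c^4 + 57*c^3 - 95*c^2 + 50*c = (c - 5)*(c^4 - 8*c^3 + 17*c^2 - 10*c) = (c - 5)^2*(c^3 - 3*c^2 + 2*c) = (c - 5)^2*(c - 2)*(c^2 - c) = (c - 5)^2*(c - 2)*(c - 1)*(c)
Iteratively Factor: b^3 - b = (b)*(b^2 - 1) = b*(b - 1)*(b + 1)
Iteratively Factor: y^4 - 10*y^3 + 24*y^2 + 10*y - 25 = (y - 5)*(y^3 - 5*y^2 - y + 5) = (y - 5)^2*(y^2 - 1) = (y - 5)^2*(y + 1)*(y - 1)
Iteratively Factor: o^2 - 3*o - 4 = (o + 1)*(o - 4)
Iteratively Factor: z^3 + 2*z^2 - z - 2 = (z - 1)*(z^2 + 3*z + 2) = (z - 1)*(z + 2)*(z + 1)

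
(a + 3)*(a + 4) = a^2 + 7*a + 12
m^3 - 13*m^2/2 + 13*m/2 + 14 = (m - 4)*(m - 7/2)*(m + 1)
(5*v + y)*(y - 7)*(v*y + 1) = 5*v^2*y^2 - 35*v^2*y + v*y^3 - 7*v*y^2 + 5*v*y - 35*v + y^2 - 7*y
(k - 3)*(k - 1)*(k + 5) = k^3 + k^2 - 17*k + 15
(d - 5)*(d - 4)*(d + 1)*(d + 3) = d^4 - 5*d^3 - 13*d^2 + 53*d + 60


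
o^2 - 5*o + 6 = (o - 3)*(o - 2)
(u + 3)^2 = u^2 + 6*u + 9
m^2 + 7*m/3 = m*(m + 7/3)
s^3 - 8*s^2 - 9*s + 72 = (s - 8)*(s - 3)*(s + 3)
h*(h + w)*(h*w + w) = h^3*w + h^2*w^2 + h^2*w + h*w^2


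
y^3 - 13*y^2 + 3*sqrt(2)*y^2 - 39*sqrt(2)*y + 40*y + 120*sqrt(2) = (y - 8)*(y - 5)*(y + 3*sqrt(2))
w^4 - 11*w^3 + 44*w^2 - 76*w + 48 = (w - 4)*(w - 3)*(w - 2)^2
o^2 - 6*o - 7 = (o - 7)*(o + 1)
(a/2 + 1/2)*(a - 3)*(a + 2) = a^3/2 - 7*a/2 - 3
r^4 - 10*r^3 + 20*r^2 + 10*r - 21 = (r - 7)*(r - 3)*(r - 1)*(r + 1)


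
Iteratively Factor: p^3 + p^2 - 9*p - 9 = (p + 3)*(p^2 - 2*p - 3) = (p + 1)*(p + 3)*(p - 3)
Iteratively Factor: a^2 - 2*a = (a - 2)*(a)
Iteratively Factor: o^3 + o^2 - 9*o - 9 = (o + 1)*(o^2 - 9) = (o - 3)*(o + 1)*(o + 3)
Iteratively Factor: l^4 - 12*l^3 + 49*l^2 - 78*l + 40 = (l - 4)*(l^3 - 8*l^2 + 17*l - 10) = (l - 4)*(l - 1)*(l^2 - 7*l + 10) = (l - 5)*(l - 4)*(l - 1)*(l - 2)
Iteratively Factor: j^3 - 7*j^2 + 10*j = (j)*(j^2 - 7*j + 10) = j*(j - 2)*(j - 5)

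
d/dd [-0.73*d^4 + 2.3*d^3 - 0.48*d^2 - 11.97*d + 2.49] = -2.92*d^3 + 6.9*d^2 - 0.96*d - 11.97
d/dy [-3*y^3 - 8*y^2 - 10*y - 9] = -9*y^2 - 16*y - 10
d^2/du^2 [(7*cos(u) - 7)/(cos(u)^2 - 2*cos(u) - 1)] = 7*(sin(u)^4*cos(u) - 2*sin(u)^4 + 8*sin(u)^2 - 7*cos(u) + 3*cos(3*u) + 8)/(sin(u)^2 + 2*cos(u))^3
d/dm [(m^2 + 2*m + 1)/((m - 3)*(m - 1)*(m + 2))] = (-m^4 - 4*m^3 - 4*m^2 + 16*m + 17)/(m^6 - 4*m^5 - 6*m^4 + 32*m^3 + m^2 - 60*m + 36)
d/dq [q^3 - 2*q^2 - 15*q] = 3*q^2 - 4*q - 15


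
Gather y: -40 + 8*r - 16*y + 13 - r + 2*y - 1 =7*r - 14*y - 28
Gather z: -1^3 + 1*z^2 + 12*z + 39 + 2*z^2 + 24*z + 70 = 3*z^2 + 36*z + 108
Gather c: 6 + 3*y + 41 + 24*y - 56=27*y - 9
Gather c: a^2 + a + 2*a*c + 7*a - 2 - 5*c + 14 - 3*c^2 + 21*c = a^2 + 8*a - 3*c^2 + c*(2*a + 16) + 12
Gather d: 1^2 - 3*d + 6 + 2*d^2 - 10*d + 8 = 2*d^2 - 13*d + 15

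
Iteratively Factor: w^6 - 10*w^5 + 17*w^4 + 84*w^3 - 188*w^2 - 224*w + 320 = (w - 5)*(w^5 - 5*w^4 - 8*w^3 + 44*w^2 + 32*w - 64) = (w - 5)*(w - 1)*(w^4 - 4*w^3 - 12*w^2 + 32*w + 64) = (w - 5)*(w - 4)*(w - 1)*(w^3 - 12*w - 16) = (w - 5)*(w - 4)*(w - 1)*(w + 2)*(w^2 - 2*w - 8) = (w - 5)*(w - 4)*(w - 1)*(w + 2)^2*(w - 4)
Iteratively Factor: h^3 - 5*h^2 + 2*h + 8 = (h - 2)*(h^2 - 3*h - 4) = (h - 2)*(h + 1)*(h - 4)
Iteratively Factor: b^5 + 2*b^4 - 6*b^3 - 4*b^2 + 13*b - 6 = (b + 2)*(b^4 - 6*b^2 + 8*b - 3) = (b - 1)*(b + 2)*(b^3 + b^2 - 5*b + 3) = (b - 1)*(b + 2)*(b + 3)*(b^2 - 2*b + 1) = (b - 1)^2*(b + 2)*(b + 3)*(b - 1)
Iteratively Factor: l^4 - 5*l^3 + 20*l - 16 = (l - 2)*(l^3 - 3*l^2 - 6*l + 8) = (l - 2)*(l - 1)*(l^2 - 2*l - 8) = (l - 4)*(l - 2)*(l - 1)*(l + 2)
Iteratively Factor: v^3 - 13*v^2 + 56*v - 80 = (v - 5)*(v^2 - 8*v + 16) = (v - 5)*(v - 4)*(v - 4)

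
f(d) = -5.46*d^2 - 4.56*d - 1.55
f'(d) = -10.92*d - 4.56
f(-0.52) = -0.66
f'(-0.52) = 1.12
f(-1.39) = -5.76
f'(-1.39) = 10.62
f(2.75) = -55.38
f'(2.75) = -34.59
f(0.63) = -6.59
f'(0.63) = -11.44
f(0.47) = -4.90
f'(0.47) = -9.69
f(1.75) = -26.25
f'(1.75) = -23.67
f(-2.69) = -28.79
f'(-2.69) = 24.81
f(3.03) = -65.49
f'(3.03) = -37.65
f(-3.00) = -37.01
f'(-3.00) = 28.20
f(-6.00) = -170.75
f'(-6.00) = 60.96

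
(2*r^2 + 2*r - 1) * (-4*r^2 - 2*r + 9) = -8*r^4 - 12*r^3 + 18*r^2 + 20*r - 9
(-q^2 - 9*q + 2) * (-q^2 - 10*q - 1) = q^4 + 19*q^3 + 89*q^2 - 11*q - 2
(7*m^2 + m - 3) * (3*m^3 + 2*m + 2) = 21*m^5 + 3*m^4 + 5*m^3 + 16*m^2 - 4*m - 6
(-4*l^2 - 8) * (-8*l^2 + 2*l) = 32*l^4 - 8*l^3 + 64*l^2 - 16*l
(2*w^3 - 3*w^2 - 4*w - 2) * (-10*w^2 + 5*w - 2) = -20*w^5 + 40*w^4 + 21*w^3 + 6*w^2 - 2*w + 4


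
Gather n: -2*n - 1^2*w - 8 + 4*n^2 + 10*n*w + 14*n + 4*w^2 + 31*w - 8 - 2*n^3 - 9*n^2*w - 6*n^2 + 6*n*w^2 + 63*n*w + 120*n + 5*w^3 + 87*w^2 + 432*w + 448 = -2*n^3 + n^2*(-9*w - 2) + n*(6*w^2 + 73*w + 132) + 5*w^3 + 91*w^2 + 462*w + 432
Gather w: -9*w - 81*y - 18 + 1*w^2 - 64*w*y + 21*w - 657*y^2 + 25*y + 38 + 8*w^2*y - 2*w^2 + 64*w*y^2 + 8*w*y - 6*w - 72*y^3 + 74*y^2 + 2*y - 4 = w^2*(8*y - 1) + w*(64*y^2 - 56*y + 6) - 72*y^3 - 583*y^2 - 54*y + 16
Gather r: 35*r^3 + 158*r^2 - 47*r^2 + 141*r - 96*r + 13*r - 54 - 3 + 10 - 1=35*r^3 + 111*r^2 + 58*r - 48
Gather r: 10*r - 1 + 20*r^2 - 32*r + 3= 20*r^2 - 22*r + 2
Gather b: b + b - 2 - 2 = 2*b - 4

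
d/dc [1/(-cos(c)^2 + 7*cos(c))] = (7 - 2*cos(c))*sin(c)/((cos(c) - 7)^2*cos(c)^2)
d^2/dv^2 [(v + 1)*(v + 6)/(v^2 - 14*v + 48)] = 42*(v^3 - 6*v^2 - 60*v + 376)/(v^6 - 42*v^5 + 732*v^4 - 6776*v^3 + 35136*v^2 - 96768*v + 110592)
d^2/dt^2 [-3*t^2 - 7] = -6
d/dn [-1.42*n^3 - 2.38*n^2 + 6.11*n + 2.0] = -4.26*n^2 - 4.76*n + 6.11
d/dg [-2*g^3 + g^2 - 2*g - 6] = -6*g^2 + 2*g - 2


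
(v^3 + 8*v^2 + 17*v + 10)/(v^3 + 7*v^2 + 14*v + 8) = (v + 5)/(v + 4)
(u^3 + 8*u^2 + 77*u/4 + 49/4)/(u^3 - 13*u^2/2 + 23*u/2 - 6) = (4*u^3 + 32*u^2 + 77*u + 49)/(2*(2*u^3 - 13*u^2 + 23*u - 12))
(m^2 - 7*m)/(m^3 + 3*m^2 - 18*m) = (m - 7)/(m^2 + 3*m - 18)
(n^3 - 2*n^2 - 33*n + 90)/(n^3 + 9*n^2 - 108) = (n - 5)/(n + 6)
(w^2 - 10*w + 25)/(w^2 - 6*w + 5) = (w - 5)/(w - 1)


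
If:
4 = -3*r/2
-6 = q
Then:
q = -6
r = -8/3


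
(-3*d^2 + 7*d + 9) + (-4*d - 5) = -3*d^2 + 3*d + 4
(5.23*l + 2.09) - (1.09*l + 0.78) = 4.14*l + 1.31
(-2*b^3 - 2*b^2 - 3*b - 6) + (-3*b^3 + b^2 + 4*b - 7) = -5*b^3 - b^2 + b - 13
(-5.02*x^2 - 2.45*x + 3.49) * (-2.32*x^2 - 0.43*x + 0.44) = 11.6464*x^4 + 7.8426*x^3 - 9.2521*x^2 - 2.5787*x + 1.5356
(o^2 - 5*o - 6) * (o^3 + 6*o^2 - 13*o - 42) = o^5 + o^4 - 49*o^3 - 13*o^2 + 288*o + 252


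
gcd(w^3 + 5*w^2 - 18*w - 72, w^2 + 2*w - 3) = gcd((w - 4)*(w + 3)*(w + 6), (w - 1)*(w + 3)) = w + 3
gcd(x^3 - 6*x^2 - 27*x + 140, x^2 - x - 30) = x + 5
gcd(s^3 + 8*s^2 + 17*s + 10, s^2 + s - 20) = s + 5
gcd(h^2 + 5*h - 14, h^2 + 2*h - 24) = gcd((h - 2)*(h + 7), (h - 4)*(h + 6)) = 1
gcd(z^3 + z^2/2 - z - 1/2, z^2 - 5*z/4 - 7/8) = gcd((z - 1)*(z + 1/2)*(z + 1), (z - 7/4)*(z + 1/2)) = z + 1/2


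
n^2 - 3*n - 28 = (n - 7)*(n + 4)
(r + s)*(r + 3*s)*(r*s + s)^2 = r^4*s^2 + 4*r^3*s^3 + 2*r^3*s^2 + 3*r^2*s^4 + 8*r^2*s^3 + r^2*s^2 + 6*r*s^4 + 4*r*s^3 + 3*s^4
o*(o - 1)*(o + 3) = o^3 + 2*o^2 - 3*o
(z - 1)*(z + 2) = z^2 + z - 2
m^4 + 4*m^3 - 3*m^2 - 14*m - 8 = (m - 2)*(m + 1)^2*(m + 4)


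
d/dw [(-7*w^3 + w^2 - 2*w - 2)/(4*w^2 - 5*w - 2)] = (-28*w^4 + 70*w^3 + 45*w^2 + 12*w - 6)/(16*w^4 - 40*w^3 + 9*w^2 + 20*w + 4)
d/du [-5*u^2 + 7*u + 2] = 7 - 10*u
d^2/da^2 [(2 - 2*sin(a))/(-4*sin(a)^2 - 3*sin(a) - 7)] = 2*(-16*sin(a)^5 + 76*sin(a)^4 + 236*sin(a)^3 - 178*sin(a)^2 - 310*sin(a) - 4)/(4*sin(a)^2 + 3*sin(a) + 7)^3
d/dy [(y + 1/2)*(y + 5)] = 2*y + 11/2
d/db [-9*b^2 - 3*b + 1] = -18*b - 3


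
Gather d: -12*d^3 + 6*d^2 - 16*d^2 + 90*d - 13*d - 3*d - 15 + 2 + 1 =-12*d^3 - 10*d^2 + 74*d - 12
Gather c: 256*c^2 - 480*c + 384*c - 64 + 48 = 256*c^2 - 96*c - 16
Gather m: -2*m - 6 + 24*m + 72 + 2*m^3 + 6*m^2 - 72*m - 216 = 2*m^3 + 6*m^2 - 50*m - 150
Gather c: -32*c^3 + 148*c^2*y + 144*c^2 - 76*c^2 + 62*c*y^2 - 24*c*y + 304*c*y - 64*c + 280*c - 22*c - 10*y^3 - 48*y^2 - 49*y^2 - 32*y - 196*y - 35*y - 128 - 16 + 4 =-32*c^3 + c^2*(148*y + 68) + c*(62*y^2 + 280*y + 194) - 10*y^3 - 97*y^2 - 263*y - 140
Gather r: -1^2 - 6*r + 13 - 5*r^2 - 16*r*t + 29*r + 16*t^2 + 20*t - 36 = -5*r^2 + r*(23 - 16*t) + 16*t^2 + 20*t - 24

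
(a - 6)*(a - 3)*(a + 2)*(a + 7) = a^4 - 49*a^2 + 36*a + 252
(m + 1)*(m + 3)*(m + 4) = m^3 + 8*m^2 + 19*m + 12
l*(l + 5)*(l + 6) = l^3 + 11*l^2 + 30*l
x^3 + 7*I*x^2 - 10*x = x*(x + 2*I)*(x + 5*I)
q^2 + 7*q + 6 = (q + 1)*(q + 6)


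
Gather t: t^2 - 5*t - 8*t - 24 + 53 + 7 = t^2 - 13*t + 36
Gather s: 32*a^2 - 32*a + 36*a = 32*a^2 + 4*a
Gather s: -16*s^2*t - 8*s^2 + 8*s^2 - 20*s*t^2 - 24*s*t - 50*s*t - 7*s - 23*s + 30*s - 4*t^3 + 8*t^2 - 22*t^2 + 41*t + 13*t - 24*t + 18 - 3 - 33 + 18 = -16*s^2*t + s*(-20*t^2 - 74*t) - 4*t^3 - 14*t^2 + 30*t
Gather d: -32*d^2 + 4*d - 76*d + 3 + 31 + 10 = -32*d^2 - 72*d + 44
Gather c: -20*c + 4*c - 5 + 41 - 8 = 28 - 16*c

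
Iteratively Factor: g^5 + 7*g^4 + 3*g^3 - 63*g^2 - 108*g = (g + 3)*(g^4 + 4*g^3 - 9*g^2 - 36*g) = (g + 3)*(g + 4)*(g^3 - 9*g) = g*(g + 3)*(g + 4)*(g^2 - 9) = g*(g - 3)*(g + 3)*(g + 4)*(g + 3)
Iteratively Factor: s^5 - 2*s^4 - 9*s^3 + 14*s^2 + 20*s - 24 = (s - 1)*(s^4 - s^3 - 10*s^2 + 4*s + 24) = (s - 1)*(s + 2)*(s^3 - 3*s^2 - 4*s + 12) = (s - 1)*(s + 2)^2*(s^2 - 5*s + 6) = (s - 3)*(s - 1)*(s + 2)^2*(s - 2)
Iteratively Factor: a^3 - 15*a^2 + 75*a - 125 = (a - 5)*(a^2 - 10*a + 25) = (a - 5)^2*(a - 5)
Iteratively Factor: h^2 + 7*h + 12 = (h + 3)*(h + 4)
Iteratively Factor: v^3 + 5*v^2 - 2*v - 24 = (v + 3)*(v^2 + 2*v - 8) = (v + 3)*(v + 4)*(v - 2)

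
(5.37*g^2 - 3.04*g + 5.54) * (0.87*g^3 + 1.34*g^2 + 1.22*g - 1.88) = 4.6719*g^5 + 4.551*g^4 + 7.2976*g^3 - 6.3808*g^2 + 12.474*g - 10.4152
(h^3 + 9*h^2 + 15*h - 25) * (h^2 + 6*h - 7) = h^5 + 15*h^4 + 62*h^3 + 2*h^2 - 255*h + 175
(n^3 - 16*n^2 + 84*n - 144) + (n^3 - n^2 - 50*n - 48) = 2*n^3 - 17*n^2 + 34*n - 192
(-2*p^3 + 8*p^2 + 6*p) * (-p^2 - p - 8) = 2*p^5 - 6*p^4 + 2*p^3 - 70*p^2 - 48*p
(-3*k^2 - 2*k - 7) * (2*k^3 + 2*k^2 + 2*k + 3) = -6*k^5 - 10*k^4 - 24*k^3 - 27*k^2 - 20*k - 21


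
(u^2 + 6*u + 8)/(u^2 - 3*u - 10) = (u + 4)/(u - 5)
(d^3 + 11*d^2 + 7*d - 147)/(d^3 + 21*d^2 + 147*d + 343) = (d - 3)/(d + 7)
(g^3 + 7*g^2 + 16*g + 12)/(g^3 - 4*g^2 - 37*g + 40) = (g^3 + 7*g^2 + 16*g + 12)/(g^3 - 4*g^2 - 37*g + 40)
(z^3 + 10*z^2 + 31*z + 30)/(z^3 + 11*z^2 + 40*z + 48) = (z^2 + 7*z + 10)/(z^2 + 8*z + 16)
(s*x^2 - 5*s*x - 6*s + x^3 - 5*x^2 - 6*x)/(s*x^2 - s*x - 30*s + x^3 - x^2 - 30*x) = (x + 1)/(x + 5)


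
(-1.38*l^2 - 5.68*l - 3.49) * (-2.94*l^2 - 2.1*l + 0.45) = 4.0572*l^4 + 19.5972*l^3 + 21.5676*l^2 + 4.773*l - 1.5705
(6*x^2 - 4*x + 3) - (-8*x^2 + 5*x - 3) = 14*x^2 - 9*x + 6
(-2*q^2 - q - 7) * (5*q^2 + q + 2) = -10*q^4 - 7*q^3 - 40*q^2 - 9*q - 14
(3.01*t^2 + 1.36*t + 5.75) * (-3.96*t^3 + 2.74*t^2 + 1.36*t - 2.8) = -11.9196*t^5 + 2.8618*t^4 - 14.95*t^3 + 9.1766*t^2 + 4.012*t - 16.1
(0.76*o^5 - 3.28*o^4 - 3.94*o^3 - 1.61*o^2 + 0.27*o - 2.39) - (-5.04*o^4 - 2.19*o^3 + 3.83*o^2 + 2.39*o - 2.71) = 0.76*o^5 + 1.76*o^4 - 1.75*o^3 - 5.44*o^2 - 2.12*o + 0.32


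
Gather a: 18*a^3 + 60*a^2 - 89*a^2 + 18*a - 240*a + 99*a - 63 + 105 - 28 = 18*a^3 - 29*a^2 - 123*a + 14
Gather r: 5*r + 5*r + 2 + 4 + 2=10*r + 8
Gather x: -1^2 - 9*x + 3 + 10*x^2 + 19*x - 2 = 10*x^2 + 10*x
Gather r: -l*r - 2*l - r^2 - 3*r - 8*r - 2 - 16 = -2*l - r^2 + r*(-l - 11) - 18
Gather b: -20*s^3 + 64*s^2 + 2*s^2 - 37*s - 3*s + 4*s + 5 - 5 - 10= -20*s^3 + 66*s^2 - 36*s - 10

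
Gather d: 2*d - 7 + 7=2*d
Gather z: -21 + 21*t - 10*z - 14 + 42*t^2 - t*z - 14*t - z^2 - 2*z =42*t^2 + 7*t - z^2 + z*(-t - 12) - 35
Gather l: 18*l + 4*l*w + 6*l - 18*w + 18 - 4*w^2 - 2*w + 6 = l*(4*w + 24) - 4*w^2 - 20*w + 24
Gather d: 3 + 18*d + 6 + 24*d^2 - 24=24*d^2 + 18*d - 15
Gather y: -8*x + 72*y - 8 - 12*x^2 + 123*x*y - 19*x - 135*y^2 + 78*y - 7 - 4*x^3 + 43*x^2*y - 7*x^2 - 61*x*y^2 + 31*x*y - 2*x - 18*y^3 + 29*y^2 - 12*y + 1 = -4*x^3 - 19*x^2 - 29*x - 18*y^3 + y^2*(-61*x - 106) + y*(43*x^2 + 154*x + 138) - 14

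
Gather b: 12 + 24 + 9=45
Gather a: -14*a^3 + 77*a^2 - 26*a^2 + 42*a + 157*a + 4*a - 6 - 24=-14*a^3 + 51*a^2 + 203*a - 30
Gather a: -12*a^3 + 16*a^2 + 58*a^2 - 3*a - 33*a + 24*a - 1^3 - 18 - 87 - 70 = -12*a^3 + 74*a^2 - 12*a - 176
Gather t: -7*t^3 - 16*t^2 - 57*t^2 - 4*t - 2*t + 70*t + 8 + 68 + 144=-7*t^3 - 73*t^2 + 64*t + 220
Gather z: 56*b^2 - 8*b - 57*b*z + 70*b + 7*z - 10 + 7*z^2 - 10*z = 56*b^2 + 62*b + 7*z^2 + z*(-57*b - 3) - 10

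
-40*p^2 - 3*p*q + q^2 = (-8*p + q)*(5*p + q)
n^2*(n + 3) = n^3 + 3*n^2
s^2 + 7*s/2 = s*(s + 7/2)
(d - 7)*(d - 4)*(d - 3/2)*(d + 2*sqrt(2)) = d^4 - 25*d^3/2 + 2*sqrt(2)*d^3 - 25*sqrt(2)*d^2 + 89*d^2/2 - 42*d + 89*sqrt(2)*d - 84*sqrt(2)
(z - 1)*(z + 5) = z^2 + 4*z - 5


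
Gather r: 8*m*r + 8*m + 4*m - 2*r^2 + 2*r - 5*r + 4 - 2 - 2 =12*m - 2*r^2 + r*(8*m - 3)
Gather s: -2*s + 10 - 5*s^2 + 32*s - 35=-5*s^2 + 30*s - 25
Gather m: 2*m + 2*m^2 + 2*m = 2*m^2 + 4*m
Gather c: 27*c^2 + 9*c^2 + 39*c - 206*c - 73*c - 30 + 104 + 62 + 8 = 36*c^2 - 240*c + 144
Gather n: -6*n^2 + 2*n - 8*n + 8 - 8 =-6*n^2 - 6*n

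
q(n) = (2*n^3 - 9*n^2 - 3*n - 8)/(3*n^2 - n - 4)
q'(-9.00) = 0.66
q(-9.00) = -8.74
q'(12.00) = 0.68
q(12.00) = 5.09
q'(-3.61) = 0.47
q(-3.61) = -5.39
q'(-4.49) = 0.58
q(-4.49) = -5.86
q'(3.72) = 1.15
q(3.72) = -1.21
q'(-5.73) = 0.63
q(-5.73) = -6.61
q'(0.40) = 3.31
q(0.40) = 2.68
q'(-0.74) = -32.37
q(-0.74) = 7.12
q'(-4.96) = 0.60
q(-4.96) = -6.13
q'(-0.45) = -5.84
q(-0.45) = 2.94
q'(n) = (1 - 6*n)*(2*n^3 - 9*n^2 - 3*n - 8)/(3*n^2 - n - 4)^2 + (6*n^2 - 18*n - 3)/(3*n^2 - n - 4) = 2*(3*n^4 - 2*n^3 - 3*n^2 + 60*n + 2)/(9*n^4 - 6*n^3 - 23*n^2 + 8*n + 16)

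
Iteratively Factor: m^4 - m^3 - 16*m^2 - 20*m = (m + 2)*(m^3 - 3*m^2 - 10*m) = (m + 2)^2*(m^2 - 5*m) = (m - 5)*(m + 2)^2*(m)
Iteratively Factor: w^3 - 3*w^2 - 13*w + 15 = (w + 3)*(w^2 - 6*w + 5) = (w - 5)*(w + 3)*(w - 1)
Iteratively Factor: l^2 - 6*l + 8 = (l - 2)*(l - 4)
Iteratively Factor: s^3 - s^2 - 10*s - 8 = (s + 1)*(s^2 - 2*s - 8) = (s + 1)*(s + 2)*(s - 4)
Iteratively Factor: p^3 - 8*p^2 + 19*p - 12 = (p - 1)*(p^2 - 7*p + 12) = (p - 4)*(p - 1)*(p - 3)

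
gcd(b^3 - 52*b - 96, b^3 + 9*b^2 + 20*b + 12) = b^2 + 8*b + 12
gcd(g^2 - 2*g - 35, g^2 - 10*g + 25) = 1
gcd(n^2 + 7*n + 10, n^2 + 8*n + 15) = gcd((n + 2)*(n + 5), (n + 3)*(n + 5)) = n + 5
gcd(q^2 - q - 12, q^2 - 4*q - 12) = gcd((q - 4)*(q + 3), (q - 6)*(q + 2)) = 1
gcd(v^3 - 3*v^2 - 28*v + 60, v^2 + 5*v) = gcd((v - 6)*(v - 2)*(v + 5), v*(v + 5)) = v + 5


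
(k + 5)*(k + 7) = k^2 + 12*k + 35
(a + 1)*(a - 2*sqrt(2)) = a^2 - 2*sqrt(2)*a + a - 2*sqrt(2)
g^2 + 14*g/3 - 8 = (g - 4/3)*(g + 6)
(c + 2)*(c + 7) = c^2 + 9*c + 14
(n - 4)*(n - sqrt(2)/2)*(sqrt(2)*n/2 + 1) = sqrt(2)*n^3/2 - 2*sqrt(2)*n^2 + n^2/2 - 2*n - sqrt(2)*n/2 + 2*sqrt(2)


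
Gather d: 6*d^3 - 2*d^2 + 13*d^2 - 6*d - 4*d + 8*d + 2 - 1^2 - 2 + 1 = 6*d^3 + 11*d^2 - 2*d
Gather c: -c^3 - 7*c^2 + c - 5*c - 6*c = -c^3 - 7*c^2 - 10*c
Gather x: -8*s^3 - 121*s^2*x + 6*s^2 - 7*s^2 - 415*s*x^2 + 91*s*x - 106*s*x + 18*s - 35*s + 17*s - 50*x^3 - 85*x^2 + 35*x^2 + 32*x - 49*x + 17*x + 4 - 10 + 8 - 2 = -8*s^3 - s^2 - 50*x^3 + x^2*(-415*s - 50) + x*(-121*s^2 - 15*s)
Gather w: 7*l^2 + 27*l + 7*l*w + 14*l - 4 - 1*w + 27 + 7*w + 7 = 7*l^2 + 41*l + w*(7*l + 6) + 30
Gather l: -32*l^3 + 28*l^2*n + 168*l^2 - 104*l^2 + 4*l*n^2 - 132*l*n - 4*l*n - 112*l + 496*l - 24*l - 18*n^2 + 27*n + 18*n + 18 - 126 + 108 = -32*l^3 + l^2*(28*n + 64) + l*(4*n^2 - 136*n + 360) - 18*n^2 + 45*n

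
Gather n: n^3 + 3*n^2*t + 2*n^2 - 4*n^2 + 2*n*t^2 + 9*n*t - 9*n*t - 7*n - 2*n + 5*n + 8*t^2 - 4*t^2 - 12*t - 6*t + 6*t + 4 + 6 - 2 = n^3 + n^2*(3*t - 2) + n*(2*t^2 - 4) + 4*t^2 - 12*t + 8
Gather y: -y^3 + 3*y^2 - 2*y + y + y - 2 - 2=-y^3 + 3*y^2 - 4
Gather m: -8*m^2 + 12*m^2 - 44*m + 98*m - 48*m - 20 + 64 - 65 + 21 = 4*m^2 + 6*m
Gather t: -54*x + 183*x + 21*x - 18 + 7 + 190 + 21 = 150*x + 200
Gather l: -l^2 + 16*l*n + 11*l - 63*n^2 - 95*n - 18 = -l^2 + l*(16*n + 11) - 63*n^2 - 95*n - 18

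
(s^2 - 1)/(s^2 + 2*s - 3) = (s + 1)/(s + 3)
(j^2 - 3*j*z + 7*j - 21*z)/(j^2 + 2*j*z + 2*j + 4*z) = (j^2 - 3*j*z + 7*j - 21*z)/(j^2 + 2*j*z + 2*j + 4*z)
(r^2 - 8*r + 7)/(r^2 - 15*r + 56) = (r - 1)/(r - 8)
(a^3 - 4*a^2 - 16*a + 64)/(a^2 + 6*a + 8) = (a^2 - 8*a + 16)/(a + 2)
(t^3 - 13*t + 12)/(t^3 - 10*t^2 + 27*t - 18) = (t + 4)/(t - 6)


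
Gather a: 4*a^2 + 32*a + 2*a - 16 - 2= 4*a^2 + 34*a - 18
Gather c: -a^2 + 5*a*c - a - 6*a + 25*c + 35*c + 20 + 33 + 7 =-a^2 - 7*a + c*(5*a + 60) + 60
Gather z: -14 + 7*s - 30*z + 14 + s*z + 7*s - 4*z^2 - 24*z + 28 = 14*s - 4*z^2 + z*(s - 54) + 28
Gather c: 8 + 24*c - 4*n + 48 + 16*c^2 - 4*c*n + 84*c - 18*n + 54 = 16*c^2 + c*(108 - 4*n) - 22*n + 110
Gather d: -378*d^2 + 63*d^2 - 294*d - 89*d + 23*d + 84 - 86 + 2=-315*d^2 - 360*d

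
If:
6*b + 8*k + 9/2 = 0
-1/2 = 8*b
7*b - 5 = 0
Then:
No Solution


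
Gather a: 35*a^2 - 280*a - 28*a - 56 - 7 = 35*a^2 - 308*a - 63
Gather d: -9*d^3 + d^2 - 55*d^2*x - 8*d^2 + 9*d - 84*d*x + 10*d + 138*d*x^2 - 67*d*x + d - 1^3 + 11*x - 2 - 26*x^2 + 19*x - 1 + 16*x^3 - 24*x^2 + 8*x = -9*d^3 + d^2*(-55*x - 7) + d*(138*x^2 - 151*x + 20) + 16*x^3 - 50*x^2 + 38*x - 4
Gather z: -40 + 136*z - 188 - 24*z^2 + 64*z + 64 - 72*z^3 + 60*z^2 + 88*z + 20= -72*z^3 + 36*z^2 + 288*z - 144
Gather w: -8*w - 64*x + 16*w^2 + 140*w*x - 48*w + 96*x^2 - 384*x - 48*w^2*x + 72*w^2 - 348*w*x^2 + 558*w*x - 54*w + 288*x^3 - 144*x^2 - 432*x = w^2*(88 - 48*x) + w*(-348*x^2 + 698*x - 110) + 288*x^3 - 48*x^2 - 880*x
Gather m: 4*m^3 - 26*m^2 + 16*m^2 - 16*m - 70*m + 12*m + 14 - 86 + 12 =4*m^3 - 10*m^2 - 74*m - 60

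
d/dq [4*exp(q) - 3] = 4*exp(q)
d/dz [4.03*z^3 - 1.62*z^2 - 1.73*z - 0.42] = 12.09*z^2 - 3.24*z - 1.73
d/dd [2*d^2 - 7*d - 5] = 4*d - 7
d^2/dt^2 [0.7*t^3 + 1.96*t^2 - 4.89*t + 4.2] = 4.2*t + 3.92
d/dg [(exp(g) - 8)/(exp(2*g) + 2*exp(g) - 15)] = (-2*(exp(g) - 8)*(exp(g) + 1) + exp(2*g) + 2*exp(g) - 15)*exp(g)/(exp(2*g) + 2*exp(g) - 15)^2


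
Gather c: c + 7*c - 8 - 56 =8*c - 64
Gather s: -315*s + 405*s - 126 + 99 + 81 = 90*s + 54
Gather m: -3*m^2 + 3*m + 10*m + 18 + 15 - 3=-3*m^2 + 13*m + 30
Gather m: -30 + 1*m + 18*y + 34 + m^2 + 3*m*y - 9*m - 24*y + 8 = m^2 + m*(3*y - 8) - 6*y + 12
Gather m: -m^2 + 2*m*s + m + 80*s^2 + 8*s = -m^2 + m*(2*s + 1) + 80*s^2 + 8*s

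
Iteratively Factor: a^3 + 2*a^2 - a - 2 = (a + 2)*(a^2 - 1) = (a - 1)*(a + 2)*(a + 1)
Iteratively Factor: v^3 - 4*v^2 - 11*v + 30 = (v + 3)*(v^2 - 7*v + 10) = (v - 5)*(v + 3)*(v - 2)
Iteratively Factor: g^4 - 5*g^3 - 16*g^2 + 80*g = (g)*(g^3 - 5*g^2 - 16*g + 80) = g*(g - 4)*(g^2 - g - 20) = g*(g - 4)*(g + 4)*(g - 5)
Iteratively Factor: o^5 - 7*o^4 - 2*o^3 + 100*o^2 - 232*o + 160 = (o - 5)*(o^4 - 2*o^3 - 12*o^2 + 40*o - 32) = (o - 5)*(o - 2)*(o^3 - 12*o + 16) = (o - 5)*(o - 2)^2*(o^2 + 2*o - 8) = (o - 5)*(o - 2)^2*(o + 4)*(o - 2)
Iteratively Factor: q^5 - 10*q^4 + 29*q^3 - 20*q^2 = (q)*(q^4 - 10*q^3 + 29*q^2 - 20*q) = q^2*(q^3 - 10*q^2 + 29*q - 20) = q^2*(q - 5)*(q^2 - 5*q + 4) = q^2*(q - 5)*(q - 1)*(q - 4)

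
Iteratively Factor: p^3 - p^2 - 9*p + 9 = (p + 3)*(p^2 - 4*p + 3) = (p - 3)*(p + 3)*(p - 1)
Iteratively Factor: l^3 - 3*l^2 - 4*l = (l)*(l^2 - 3*l - 4) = l*(l - 4)*(l + 1)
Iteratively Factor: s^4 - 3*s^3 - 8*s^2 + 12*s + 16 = (s + 2)*(s^3 - 5*s^2 + 2*s + 8) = (s - 4)*(s + 2)*(s^2 - s - 2) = (s - 4)*(s + 1)*(s + 2)*(s - 2)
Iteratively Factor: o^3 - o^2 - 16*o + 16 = (o - 1)*(o^2 - 16) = (o - 1)*(o + 4)*(o - 4)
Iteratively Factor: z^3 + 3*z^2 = (z + 3)*(z^2) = z*(z + 3)*(z)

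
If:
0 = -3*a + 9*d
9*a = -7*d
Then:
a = 0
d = 0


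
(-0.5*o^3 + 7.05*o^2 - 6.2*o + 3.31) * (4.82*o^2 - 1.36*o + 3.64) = -2.41*o^5 + 34.661*o^4 - 41.292*o^3 + 50.0482*o^2 - 27.0696*o + 12.0484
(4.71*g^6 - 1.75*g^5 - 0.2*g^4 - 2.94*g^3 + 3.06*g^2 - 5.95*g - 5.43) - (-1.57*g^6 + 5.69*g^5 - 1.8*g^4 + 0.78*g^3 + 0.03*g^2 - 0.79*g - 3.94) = 6.28*g^6 - 7.44*g^5 + 1.6*g^4 - 3.72*g^3 + 3.03*g^2 - 5.16*g - 1.49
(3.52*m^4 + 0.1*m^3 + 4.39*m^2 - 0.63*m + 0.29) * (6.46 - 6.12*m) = -21.5424*m^5 + 22.1272*m^4 - 26.2208*m^3 + 32.215*m^2 - 5.8446*m + 1.8734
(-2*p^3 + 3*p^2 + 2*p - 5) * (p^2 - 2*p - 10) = -2*p^5 + 7*p^4 + 16*p^3 - 39*p^2 - 10*p + 50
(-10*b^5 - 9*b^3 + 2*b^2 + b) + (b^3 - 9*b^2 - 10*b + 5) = -10*b^5 - 8*b^3 - 7*b^2 - 9*b + 5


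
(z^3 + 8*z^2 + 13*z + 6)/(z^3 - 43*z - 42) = (z + 1)/(z - 7)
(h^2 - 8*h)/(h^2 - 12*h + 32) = h/(h - 4)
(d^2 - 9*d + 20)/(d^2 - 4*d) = (d - 5)/d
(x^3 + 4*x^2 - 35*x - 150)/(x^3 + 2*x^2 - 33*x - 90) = (x + 5)/(x + 3)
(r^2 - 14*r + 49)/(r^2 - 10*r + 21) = (r - 7)/(r - 3)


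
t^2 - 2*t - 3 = (t - 3)*(t + 1)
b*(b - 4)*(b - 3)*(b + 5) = b^4 - 2*b^3 - 23*b^2 + 60*b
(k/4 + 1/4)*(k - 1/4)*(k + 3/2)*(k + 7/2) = k^4/4 + 23*k^3/16 + 35*k^2/16 + 43*k/64 - 21/64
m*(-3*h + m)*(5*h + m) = -15*h^2*m + 2*h*m^2 + m^3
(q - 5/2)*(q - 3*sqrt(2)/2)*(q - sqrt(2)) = q^3 - 5*sqrt(2)*q^2/2 - 5*q^2/2 + 3*q + 25*sqrt(2)*q/4 - 15/2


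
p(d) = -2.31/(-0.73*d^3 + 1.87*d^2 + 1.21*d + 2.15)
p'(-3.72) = -0.03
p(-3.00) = -0.07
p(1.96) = -0.37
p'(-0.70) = -0.94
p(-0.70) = -0.94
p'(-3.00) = -0.06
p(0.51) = -0.73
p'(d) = -2.31*(2.19*d^2 - 3.74*d - 1.21)/(-0.73*d^3 + 1.87*d^2 + 1.21*d + 2.15)^2 = (-5.0589*d^2 + 8.6394*d + 2.7951)/(-0.73*d^3 + 1.87*d^2 + 1.21*d + 2.15)^2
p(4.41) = 0.12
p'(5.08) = -0.05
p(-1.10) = -0.57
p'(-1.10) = -0.78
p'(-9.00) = -0.00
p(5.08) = 0.06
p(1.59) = -0.39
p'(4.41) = -0.16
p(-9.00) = -0.00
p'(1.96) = 0.01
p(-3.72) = -0.04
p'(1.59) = 0.11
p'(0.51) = 0.59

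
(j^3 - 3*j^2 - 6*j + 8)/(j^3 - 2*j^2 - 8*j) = (j - 1)/j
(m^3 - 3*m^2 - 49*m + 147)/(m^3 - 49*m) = (m - 3)/m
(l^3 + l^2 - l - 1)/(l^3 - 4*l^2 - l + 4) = (l + 1)/(l - 4)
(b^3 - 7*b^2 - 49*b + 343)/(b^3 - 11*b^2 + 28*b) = (b^2 - 49)/(b*(b - 4))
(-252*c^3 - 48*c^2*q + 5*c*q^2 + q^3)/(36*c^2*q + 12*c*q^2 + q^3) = (-7*c + q)/q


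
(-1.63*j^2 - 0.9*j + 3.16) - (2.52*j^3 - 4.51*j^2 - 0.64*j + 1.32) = -2.52*j^3 + 2.88*j^2 - 0.26*j + 1.84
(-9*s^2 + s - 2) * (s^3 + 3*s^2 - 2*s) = -9*s^5 - 26*s^4 + 19*s^3 - 8*s^2 + 4*s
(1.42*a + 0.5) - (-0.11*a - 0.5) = 1.53*a + 1.0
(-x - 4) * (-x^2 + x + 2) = x^3 + 3*x^2 - 6*x - 8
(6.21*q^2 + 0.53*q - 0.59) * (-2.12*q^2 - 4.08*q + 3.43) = -13.1652*q^4 - 26.4604*q^3 + 20.3887*q^2 + 4.2251*q - 2.0237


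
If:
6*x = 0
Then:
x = 0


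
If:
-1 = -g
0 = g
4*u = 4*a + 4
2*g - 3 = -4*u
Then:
No Solution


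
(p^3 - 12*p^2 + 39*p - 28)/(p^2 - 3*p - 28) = (p^2 - 5*p + 4)/(p + 4)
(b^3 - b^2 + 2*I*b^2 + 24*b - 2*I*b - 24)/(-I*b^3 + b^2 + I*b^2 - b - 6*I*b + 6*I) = (I*b^2 - 2*b + 24*I)/(b^2 + I*b + 6)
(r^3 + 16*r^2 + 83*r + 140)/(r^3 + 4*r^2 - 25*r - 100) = (r + 7)/(r - 5)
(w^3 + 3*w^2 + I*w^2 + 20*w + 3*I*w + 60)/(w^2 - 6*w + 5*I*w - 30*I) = (w^2 + w*(3 - 4*I) - 12*I)/(w - 6)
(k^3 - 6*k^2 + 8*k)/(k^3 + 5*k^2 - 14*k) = (k - 4)/(k + 7)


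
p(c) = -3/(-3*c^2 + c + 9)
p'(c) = -3*(6*c - 1)/(-3*c^2 + c + 9)^2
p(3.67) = 0.11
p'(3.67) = -0.08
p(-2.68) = 0.20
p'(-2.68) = 0.22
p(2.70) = 0.29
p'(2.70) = -0.44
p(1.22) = -0.52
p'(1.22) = -0.57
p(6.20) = 0.03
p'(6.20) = -0.01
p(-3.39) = 0.10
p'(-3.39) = 0.08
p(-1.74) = 1.65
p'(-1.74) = 10.33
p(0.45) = -0.34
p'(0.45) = -0.07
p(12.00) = 0.01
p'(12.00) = 0.00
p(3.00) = 0.20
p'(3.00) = -0.23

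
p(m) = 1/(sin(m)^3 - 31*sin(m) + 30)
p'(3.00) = -0.05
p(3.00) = 0.04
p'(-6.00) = 0.06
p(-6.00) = 0.05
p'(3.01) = -0.05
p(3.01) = 0.04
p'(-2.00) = -0.00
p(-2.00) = 0.02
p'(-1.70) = -0.00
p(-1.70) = 0.02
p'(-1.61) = -0.00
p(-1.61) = 0.02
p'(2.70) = -0.10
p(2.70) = 0.06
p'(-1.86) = -0.00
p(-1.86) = 0.02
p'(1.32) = 9.06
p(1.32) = 1.14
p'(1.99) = -1.94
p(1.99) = 0.41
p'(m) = (-3*sin(m)^2*cos(m) + 31*cos(m))/(sin(m)^3 - 31*sin(m) + 30)^2 = (31 - 3*sin(m)^2)*cos(m)/(sin(m)^3 - 31*sin(m) + 30)^2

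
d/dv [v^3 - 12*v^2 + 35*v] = 3*v^2 - 24*v + 35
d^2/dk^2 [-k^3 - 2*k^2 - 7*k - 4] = -6*k - 4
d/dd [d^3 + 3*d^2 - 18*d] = 3*d^2 + 6*d - 18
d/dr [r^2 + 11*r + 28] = 2*r + 11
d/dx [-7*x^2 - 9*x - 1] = -14*x - 9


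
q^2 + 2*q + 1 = (q + 1)^2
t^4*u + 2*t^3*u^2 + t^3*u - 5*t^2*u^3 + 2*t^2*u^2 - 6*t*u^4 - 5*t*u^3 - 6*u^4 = (t - 2*u)*(t + u)*(t + 3*u)*(t*u + u)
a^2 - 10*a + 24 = (a - 6)*(a - 4)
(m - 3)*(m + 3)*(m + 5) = m^3 + 5*m^2 - 9*m - 45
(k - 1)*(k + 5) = k^2 + 4*k - 5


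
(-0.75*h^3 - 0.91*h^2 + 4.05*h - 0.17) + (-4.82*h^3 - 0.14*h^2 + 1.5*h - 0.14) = -5.57*h^3 - 1.05*h^2 + 5.55*h - 0.31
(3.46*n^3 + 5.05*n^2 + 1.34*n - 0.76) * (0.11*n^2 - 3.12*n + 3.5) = 0.3806*n^5 - 10.2397*n^4 - 3.4986*n^3 + 13.4106*n^2 + 7.0612*n - 2.66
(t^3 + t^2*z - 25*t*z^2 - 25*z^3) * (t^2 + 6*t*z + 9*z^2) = t^5 + 7*t^4*z - 10*t^3*z^2 - 166*t^2*z^3 - 375*t*z^4 - 225*z^5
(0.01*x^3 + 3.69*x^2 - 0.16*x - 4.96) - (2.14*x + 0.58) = 0.01*x^3 + 3.69*x^2 - 2.3*x - 5.54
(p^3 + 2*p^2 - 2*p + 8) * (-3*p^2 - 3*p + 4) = -3*p^5 - 9*p^4 + 4*p^3 - 10*p^2 - 32*p + 32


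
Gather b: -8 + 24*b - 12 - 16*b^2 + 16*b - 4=-16*b^2 + 40*b - 24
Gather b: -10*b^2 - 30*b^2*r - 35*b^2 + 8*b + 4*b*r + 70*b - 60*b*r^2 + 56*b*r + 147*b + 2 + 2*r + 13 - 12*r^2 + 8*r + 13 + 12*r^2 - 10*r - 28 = b^2*(-30*r - 45) + b*(-60*r^2 + 60*r + 225)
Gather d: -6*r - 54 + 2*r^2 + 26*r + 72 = 2*r^2 + 20*r + 18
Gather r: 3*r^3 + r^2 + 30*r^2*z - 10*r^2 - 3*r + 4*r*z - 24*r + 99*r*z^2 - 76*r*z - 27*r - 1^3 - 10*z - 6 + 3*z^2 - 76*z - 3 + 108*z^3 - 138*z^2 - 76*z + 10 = 3*r^3 + r^2*(30*z - 9) + r*(99*z^2 - 72*z - 54) + 108*z^3 - 135*z^2 - 162*z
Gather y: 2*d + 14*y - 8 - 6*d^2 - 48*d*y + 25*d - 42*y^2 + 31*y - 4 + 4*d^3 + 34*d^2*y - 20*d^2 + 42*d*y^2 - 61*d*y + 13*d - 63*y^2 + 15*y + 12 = 4*d^3 - 26*d^2 + 40*d + y^2*(42*d - 105) + y*(34*d^2 - 109*d + 60)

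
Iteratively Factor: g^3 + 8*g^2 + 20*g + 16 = (g + 2)*(g^2 + 6*g + 8) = (g + 2)*(g + 4)*(g + 2)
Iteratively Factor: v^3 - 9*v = (v)*(v^2 - 9) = v*(v - 3)*(v + 3)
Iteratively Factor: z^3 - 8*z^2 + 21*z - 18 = (z - 3)*(z^2 - 5*z + 6) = (z - 3)^2*(z - 2)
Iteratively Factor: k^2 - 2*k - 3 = (k + 1)*(k - 3)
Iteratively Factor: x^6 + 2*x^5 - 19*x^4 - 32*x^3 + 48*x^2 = (x - 1)*(x^5 + 3*x^4 - 16*x^3 - 48*x^2) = x*(x - 1)*(x^4 + 3*x^3 - 16*x^2 - 48*x) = x*(x - 1)*(x + 4)*(x^3 - x^2 - 12*x) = x^2*(x - 1)*(x + 4)*(x^2 - x - 12) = x^2*(x - 4)*(x - 1)*(x + 4)*(x + 3)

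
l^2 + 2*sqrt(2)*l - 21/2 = (l - 3*sqrt(2)/2)*(l + 7*sqrt(2)/2)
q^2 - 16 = (q - 4)*(q + 4)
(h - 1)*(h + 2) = h^2 + h - 2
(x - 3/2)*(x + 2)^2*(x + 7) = x^4 + 19*x^3/2 + 31*x^2/2 - 20*x - 42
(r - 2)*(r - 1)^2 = r^3 - 4*r^2 + 5*r - 2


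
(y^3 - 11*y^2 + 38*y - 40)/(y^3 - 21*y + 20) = (y^2 - 7*y + 10)/(y^2 + 4*y - 5)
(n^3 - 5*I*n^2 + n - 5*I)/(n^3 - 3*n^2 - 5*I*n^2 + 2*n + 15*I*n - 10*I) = (n^2 + 1)/(n^2 - 3*n + 2)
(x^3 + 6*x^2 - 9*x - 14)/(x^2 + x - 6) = (x^2 + 8*x + 7)/(x + 3)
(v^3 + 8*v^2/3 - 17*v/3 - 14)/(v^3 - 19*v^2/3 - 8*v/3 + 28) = (v + 3)/(v - 6)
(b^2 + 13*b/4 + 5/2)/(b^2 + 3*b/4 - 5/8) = 2*(b + 2)/(2*b - 1)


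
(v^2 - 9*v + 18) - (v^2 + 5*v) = 18 - 14*v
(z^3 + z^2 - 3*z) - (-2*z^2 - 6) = z^3 + 3*z^2 - 3*z + 6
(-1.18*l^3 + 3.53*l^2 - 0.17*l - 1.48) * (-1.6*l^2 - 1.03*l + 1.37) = 1.888*l^5 - 4.4326*l^4 - 4.9805*l^3 + 7.3792*l^2 + 1.2915*l - 2.0276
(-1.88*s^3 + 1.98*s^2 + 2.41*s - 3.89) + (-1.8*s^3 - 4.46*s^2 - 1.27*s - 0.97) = -3.68*s^3 - 2.48*s^2 + 1.14*s - 4.86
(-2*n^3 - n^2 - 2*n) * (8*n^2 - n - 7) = -16*n^5 - 6*n^4 - n^3 + 9*n^2 + 14*n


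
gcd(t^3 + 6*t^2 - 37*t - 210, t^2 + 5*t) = t + 5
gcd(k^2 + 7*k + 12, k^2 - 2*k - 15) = k + 3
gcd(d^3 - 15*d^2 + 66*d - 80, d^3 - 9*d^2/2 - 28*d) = d - 8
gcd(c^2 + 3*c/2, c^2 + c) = c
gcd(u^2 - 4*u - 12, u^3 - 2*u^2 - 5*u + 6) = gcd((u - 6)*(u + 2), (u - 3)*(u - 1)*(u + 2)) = u + 2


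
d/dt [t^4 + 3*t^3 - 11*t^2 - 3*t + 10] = 4*t^3 + 9*t^2 - 22*t - 3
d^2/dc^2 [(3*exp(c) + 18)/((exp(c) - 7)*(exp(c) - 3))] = 3*(exp(4*c) + 34*exp(3*c) - 306*exp(2*c) + 306*exp(c) + 1701)*exp(c)/(exp(6*c) - 30*exp(5*c) + 363*exp(4*c) - 2260*exp(3*c) + 7623*exp(2*c) - 13230*exp(c) + 9261)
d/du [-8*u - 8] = -8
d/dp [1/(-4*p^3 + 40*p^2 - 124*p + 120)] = (3*p^2 - 20*p + 31)/(4*(p^3 - 10*p^2 + 31*p - 30)^2)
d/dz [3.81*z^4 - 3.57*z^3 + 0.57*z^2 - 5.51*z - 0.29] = 15.24*z^3 - 10.71*z^2 + 1.14*z - 5.51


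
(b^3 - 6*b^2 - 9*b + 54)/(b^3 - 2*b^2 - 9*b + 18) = (b - 6)/(b - 2)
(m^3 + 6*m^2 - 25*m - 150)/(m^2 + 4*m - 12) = (m^2 - 25)/(m - 2)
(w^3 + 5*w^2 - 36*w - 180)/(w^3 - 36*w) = (w + 5)/w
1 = 1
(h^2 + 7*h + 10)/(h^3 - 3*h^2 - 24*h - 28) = (h + 5)/(h^2 - 5*h - 14)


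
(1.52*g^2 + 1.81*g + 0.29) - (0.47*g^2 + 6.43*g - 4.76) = 1.05*g^2 - 4.62*g + 5.05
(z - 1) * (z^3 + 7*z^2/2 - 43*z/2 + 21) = z^4 + 5*z^3/2 - 25*z^2 + 85*z/2 - 21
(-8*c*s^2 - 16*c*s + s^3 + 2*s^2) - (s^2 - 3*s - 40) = -8*c*s^2 - 16*c*s + s^3 + s^2 + 3*s + 40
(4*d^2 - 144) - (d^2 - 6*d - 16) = 3*d^2 + 6*d - 128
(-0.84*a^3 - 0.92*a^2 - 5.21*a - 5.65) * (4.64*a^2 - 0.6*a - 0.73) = -3.8976*a^5 - 3.7648*a^4 - 23.0092*a^3 - 22.4184*a^2 + 7.1933*a + 4.1245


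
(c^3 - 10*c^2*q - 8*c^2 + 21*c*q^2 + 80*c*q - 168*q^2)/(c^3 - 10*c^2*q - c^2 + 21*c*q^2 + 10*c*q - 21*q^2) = (c - 8)/(c - 1)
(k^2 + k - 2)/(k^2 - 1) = (k + 2)/(k + 1)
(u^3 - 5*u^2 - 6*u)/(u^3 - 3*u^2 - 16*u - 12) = u/(u + 2)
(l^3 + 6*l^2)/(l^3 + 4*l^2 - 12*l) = l/(l - 2)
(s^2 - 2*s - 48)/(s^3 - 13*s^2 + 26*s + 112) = (s + 6)/(s^2 - 5*s - 14)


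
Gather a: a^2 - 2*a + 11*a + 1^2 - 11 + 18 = a^2 + 9*a + 8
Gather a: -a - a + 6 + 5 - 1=10 - 2*a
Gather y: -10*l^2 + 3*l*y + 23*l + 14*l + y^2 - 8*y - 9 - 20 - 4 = -10*l^2 + 37*l + y^2 + y*(3*l - 8) - 33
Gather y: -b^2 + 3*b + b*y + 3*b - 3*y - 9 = -b^2 + 6*b + y*(b - 3) - 9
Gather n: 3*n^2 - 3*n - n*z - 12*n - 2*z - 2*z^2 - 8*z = 3*n^2 + n*(-z - 15) - 2*z^2 - 10*z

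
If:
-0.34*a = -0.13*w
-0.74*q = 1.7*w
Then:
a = 0.382352941176471*w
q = -2.2972972972973*w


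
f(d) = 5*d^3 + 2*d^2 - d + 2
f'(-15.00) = 3314.00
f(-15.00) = -16408.00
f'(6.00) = 563.00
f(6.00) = 1148.00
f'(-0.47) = 0.43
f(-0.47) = 2.39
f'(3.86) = 237.93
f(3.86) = 315.50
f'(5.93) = 550.19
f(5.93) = 1109.04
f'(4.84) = 369.74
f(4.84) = 610.91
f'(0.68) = 8.66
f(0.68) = 3.82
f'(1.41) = 34.46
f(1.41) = 18.58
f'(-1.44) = 24.34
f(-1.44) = -7.34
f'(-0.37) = -0.43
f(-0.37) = 2.39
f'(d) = 15*d^2 + 4*d - 1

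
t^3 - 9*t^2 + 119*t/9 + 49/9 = (t - 7)*(t - 7/3)*(t + 1/3)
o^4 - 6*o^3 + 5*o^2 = o^2*(o - 5)*(o - 1)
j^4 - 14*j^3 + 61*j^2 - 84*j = j*(j - 7)*(j - 4)*(j - 3)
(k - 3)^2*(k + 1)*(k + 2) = k^4 - 3*k^3 - 7*k^2 + 15*k + 18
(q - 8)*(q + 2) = q^2 - 6*q - 16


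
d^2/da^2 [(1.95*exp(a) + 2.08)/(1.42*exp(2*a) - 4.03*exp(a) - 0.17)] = (3.93198*exp(4*a) + 27.935518*exp(3*a) - 32.884644*exp(2*a) + 34.453575*exp(a) - 1.368653)*exp(a)/(2.863288*exp(6*a) - 24.378276*exp(5*a) + 68.15787*exp(4*a) - 59.613775*exp(3*a) - 8.159745*exp(2*a) - 0.349401*exp(a) - 0.004913)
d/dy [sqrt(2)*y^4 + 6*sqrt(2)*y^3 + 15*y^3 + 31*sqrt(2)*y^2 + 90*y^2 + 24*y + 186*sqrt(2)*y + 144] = 4*sqrt(2)*y^3 + 18*sqrt(2)*y^2 + 45*y^2 + 62*sqrt(2)*y + 180*y + 24 + 186*sqrt(2)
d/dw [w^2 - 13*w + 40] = 2*w - 13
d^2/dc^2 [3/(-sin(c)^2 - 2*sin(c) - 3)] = 6*(2*sin(c)^4 + 3*sin(c)^3 - 7*sin(c)^2 - 9*sin(c) - 1)/(sin(c)^2 + 2*sin(c) + 3)^3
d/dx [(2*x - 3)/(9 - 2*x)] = 12/(2*x - 9)^2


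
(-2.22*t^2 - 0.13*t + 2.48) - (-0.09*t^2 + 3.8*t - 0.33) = -2.13*t^2 - 3.93*t + 2.81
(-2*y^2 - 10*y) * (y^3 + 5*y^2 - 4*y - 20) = -2*y^5 - 20*y^4 - 42*y^3 + 80*y^2 + 200*y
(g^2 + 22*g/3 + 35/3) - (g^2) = 22*g/3 + 35/3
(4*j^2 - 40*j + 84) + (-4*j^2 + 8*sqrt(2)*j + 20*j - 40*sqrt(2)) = -20*j + 8*sqrt(2)*j - 40*sqrt(2) + 84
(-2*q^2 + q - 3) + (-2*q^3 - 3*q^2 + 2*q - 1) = -2*q^3 - 5*q^2 + 3*q - 4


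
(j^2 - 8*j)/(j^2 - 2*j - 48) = j/(j + 6)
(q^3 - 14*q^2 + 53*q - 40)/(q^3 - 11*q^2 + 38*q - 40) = (q^2 - 9*q + 8)/(q^2 - 6*q + 8)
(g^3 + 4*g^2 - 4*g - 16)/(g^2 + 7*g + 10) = (g^2 + 2*g - 8)/(g + 5)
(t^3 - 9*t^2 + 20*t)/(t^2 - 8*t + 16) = t*(t - 5)/(t - 4)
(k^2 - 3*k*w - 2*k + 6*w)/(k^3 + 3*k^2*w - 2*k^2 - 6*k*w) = (k - 3*w)/(k*(k + 3*w))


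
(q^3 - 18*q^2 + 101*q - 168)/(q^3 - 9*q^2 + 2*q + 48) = (q - 7)/(q + 2)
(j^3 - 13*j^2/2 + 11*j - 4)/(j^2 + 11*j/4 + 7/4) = 2*(2*j^3 - 13*j^2 + 22*j - 8)/(4*j^2 + 11*j + 7)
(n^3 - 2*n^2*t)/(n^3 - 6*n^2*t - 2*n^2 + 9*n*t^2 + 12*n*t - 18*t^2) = n^2*(n - 2*t)/(n^3 - 6*n^2*t - 2*n^2 + 9*n*t^2 + 12*n*t - 18*t^2)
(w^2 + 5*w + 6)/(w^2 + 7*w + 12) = (w + 2)/(w + 4)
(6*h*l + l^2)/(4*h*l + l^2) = (6*h + l)/(4*h + l)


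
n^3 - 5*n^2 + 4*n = n*(n - 4)*(n - 1)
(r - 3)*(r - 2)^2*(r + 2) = r^4 - 5*r^3 + 2*r^2 + 20*r - 24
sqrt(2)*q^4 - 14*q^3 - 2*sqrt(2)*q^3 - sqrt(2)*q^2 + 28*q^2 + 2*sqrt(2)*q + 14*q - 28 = (q - 2)*(q - 1)*(q - 7*sqrt(2))*(sqrt(2)*q + sqrt(2))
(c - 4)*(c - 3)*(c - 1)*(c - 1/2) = c^4 - 17*c^3/2 + 23*c^2 - 43*c/2 + 6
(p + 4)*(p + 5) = p^2 + 9*p + 20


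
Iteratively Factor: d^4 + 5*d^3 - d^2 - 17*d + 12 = (d + 4)*(d^3 + d^2 - 5*d + 3) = (d - 1)*(d + 4)*(d^2 + 2*d - 3) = (d - 1)^2*(d + 4)*(d + 3)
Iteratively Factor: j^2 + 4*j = (j)*(j + 4)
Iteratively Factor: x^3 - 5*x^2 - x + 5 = (x - 5)*(x^2 - 1) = (x - 5)*(x - 1)*(x + 1)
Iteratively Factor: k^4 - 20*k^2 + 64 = (k - 4)*(k^3 + 4*k^2 - 4*k - 16) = (k - 4)*(k + 4)*(k^2 - 4) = (k - 4)*(k + 2)*(k + 4)*(k - 2)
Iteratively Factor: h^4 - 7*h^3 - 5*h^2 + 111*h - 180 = (h - 3)*(h^3 - 4*h^2 - 17*h + 60) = (h - 5)*(h - 3)*(h^2 + h - 12) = (h - 5)*(h - 3)*(h + 4)*(h - 3)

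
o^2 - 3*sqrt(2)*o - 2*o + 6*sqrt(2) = (o - 2)*(o - 3*sqrt(2))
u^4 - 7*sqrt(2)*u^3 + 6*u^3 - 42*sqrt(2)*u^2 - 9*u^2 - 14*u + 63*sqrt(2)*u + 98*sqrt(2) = (u - 2)*(u + 1)*(u + 7)*(u - 7*sqrt(2))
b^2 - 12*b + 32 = (b - 8)*(b - 4)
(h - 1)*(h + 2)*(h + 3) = h^3 + 4*h^2 + h - 6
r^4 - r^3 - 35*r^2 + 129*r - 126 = (r - 3)^2*(r - 2)*(r + 7)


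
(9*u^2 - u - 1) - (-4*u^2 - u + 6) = 13*u^2 - 7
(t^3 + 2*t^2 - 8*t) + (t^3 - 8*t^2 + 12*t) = 2*t^3 - 6*t^2 + 4*t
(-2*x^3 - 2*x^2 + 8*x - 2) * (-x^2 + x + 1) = 2*x^5 - 12*x^3 + 8*x^2 + 6*x - 2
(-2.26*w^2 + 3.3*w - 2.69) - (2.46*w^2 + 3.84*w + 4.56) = -4.72*w^2 - 0.54*w - 7.25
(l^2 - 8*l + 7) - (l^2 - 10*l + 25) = 2*l - 18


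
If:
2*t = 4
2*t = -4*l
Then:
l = -1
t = 2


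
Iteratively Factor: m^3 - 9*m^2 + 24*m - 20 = (m - 2)*(m^2 - 7*m + 10) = (m - 5)*(m - 2)*(m - 2)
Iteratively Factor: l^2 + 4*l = (l)*(l + 4)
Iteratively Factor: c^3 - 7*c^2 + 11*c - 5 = (c - 1)*(c^2 - 6*c + 5) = (c - 5)*(c - 1)*(c - 1)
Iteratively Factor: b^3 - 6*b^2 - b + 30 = (b - 5)*(b^2 - b - 6) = (b - 5)*(b + 2)*(b - 3)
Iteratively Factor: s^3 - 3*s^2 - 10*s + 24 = (s - 4)*(s^2 + s - 6) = (s - 4)*(s - 2)*(s + 3)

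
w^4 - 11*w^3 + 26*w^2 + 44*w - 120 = (w - 6)*(w - 5)*(w - 2)*(w + 2)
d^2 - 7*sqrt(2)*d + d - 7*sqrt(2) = (d + 1)*(d - 7*sqrt(2))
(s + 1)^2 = s^2 + 2*s + 1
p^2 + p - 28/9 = (p - 4/3)*(p + 7/3)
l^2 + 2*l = l*(l + 2)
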